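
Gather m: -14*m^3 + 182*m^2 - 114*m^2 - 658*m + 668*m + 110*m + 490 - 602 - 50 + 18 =-14*m^3 + 68*m^2 + 120*m - 144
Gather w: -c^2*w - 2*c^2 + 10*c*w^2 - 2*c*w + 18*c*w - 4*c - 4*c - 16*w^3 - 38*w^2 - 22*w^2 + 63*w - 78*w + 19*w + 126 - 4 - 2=-2*c^2 - 8*c - 16*w^3 + w^2*(10*c - 60) + w*(-c^2 + 16*c + 4) + 120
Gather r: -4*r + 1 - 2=-4*r - 1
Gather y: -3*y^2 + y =-3*y^2 + y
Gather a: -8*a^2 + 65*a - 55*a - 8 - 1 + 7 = -8*a^2 + 10*a - 2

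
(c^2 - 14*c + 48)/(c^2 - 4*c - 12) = (c - 8)/(c + 2)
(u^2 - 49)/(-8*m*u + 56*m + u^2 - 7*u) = (u + 7)/(-8*m + u)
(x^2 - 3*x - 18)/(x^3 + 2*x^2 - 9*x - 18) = (x - 6)/(x^2 - x - 6)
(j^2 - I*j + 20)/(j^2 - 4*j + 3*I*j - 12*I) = (j^2 - I*j + 20)/(j^2 + j*(-4 + 3*I) - 12*I)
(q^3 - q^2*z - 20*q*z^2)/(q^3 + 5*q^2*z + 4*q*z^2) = (q - 5*z)/(q + z)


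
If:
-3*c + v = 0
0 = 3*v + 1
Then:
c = -1/9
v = -1/3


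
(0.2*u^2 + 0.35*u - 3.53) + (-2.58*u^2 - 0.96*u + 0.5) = -2.38*u^2 - 0.61*u - 3.03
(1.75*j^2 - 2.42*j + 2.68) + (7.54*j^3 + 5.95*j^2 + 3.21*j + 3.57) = 7.54*j^3 + 7.7*j^2 + 0.79*j + 6.25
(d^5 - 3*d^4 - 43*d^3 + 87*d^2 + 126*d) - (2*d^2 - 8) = d^5 - 3*d^4 - 43*d^3 + 85*d^2 + 126*d + 8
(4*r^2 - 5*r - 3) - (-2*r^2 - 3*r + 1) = 6*r^2 - 2*r - 4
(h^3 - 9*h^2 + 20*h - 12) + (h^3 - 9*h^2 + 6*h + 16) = 2*h^3 - 18*h^2 + 26*h + 4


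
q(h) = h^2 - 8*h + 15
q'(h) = 2*h - 8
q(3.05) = -0.10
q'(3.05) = -1.90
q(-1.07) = 24.70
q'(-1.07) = -10.14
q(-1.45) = 28.70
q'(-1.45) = -10.90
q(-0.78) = 21.85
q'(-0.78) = -9.56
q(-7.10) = 122.21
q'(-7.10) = -22.20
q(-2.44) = 40.47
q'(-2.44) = -12.88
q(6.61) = 5.81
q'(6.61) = 5.22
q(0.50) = 11.25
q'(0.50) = -7.00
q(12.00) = 63.00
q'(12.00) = 16.00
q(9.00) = 24.00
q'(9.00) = 10.00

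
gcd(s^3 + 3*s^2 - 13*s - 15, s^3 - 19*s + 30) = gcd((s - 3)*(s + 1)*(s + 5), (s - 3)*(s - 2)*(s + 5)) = s^2 + 2*s - 15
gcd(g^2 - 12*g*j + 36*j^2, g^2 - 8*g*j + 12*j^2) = g - 6*j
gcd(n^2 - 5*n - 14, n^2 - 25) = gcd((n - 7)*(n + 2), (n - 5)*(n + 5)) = 1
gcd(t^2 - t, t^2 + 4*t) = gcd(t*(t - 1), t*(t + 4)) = t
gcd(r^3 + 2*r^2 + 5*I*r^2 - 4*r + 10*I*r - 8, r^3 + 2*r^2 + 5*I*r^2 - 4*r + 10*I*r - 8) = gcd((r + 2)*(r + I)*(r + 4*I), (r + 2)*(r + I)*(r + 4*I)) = r^3 + r^2*(2 + 5*I) + r*(-4 + 10*I) - 8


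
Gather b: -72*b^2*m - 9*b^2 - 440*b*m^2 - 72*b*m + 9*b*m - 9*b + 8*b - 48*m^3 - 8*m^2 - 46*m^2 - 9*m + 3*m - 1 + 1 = b^2*(-72*m - 9) + b*(-440*m^2 - 63*m - 1) - 48*m^3 - 54*m^2 - 6*m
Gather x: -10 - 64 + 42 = -32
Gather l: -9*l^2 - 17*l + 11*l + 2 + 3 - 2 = -9*l^2 - 6*l + 3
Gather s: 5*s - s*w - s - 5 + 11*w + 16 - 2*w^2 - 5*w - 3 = s*(4 - w) - 2*w^2 + 6*w + 8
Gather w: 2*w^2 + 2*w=2*w^2 + 2*w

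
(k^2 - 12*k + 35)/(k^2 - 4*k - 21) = (k - 5)/(k + 3)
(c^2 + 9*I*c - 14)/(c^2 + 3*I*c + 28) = (c + 2*I)/(c - 4*I)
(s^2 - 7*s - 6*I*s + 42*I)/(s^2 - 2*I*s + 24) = (s - 7)/(s + 4*I)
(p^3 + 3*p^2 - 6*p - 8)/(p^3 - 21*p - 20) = (p - 2)/(p - 5)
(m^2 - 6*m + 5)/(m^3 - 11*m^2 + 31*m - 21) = (m - 5)/(m^2 - 10*m + 21)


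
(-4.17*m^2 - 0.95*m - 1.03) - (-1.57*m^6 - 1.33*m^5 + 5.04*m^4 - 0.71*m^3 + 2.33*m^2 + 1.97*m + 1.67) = 1.57*m^6 + 1.33*m^5 - 5.04*m^4 + 0.71*m^3 - 6.5*m^2 - 2.92*m - 2.7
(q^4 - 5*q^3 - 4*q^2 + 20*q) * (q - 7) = q^5 - 12*q^4 + 31*q^3 + 48*q^2 - 140*q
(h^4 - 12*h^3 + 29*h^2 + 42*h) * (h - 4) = h^5 - 16*h^4 + 77*h^3 - 74*h^2 - 168*h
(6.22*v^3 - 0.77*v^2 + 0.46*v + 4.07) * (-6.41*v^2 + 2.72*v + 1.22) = -39.8702*v^5 + 21.8541*v^4 + 2.5454*v^3 - 25.7769*v^2 + 11.6316*v + 4.9654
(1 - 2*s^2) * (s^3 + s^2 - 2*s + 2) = -2*s^5 - 2*s^4 + 5*s^3 - 3*s^2 - 2*s + 2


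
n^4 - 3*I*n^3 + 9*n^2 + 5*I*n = n*(n - 5*I)*(n + I)^2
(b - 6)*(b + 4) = b^2 - 2*b - 24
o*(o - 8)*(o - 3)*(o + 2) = o^4 - 9*o^3 + 2*o^2 + 48*o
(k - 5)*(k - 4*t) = k^2 - 4*k*t - 5*k + 20*t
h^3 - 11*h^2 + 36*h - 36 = (h - 6)*(h - 3)*(h - 2)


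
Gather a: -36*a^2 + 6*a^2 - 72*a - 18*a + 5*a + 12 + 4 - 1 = -30*a^2 - 85*a + 15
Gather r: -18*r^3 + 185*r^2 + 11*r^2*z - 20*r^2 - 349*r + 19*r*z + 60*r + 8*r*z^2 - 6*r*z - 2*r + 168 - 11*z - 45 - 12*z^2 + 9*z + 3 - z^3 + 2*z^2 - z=-18*r^3 + r^2*(11*z + 165) + r*(8*z^2 + 13*z - 291) - z^3 - 10*z^2 - 3*z + 126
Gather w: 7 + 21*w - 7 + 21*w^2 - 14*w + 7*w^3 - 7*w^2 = 7*w^3 + 14*w^2 + 7*w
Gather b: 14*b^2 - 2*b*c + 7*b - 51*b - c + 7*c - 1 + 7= 14*b^2 + b*(-2*c - 44) + 6*c + 6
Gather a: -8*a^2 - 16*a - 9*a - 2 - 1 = -8*a^2 - 25*a - 3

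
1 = 1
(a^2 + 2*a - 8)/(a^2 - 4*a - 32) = (a - 2)/(a - 8)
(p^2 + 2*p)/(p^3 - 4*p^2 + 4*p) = (p + 2)/(p^2 - 4*p + 4)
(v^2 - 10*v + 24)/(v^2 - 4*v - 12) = (v - 4)/(v + 2)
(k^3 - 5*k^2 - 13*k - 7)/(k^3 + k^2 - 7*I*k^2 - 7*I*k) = (k^2 - 6*k - 7)/(k*(k - 7*I))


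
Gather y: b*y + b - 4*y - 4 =b + y*(b - 4) - 4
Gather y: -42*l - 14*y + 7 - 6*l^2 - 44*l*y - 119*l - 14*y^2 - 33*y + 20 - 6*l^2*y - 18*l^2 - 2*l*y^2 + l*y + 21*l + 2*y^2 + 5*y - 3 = -24*l^2 - 140*l + y^2*(-2*l - 12) + y*(-6*l^2 - 43*l - 42) + 24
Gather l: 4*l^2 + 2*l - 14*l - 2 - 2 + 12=4*l^2 - 12*l + 8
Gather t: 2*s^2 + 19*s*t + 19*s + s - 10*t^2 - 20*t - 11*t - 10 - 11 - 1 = 2*s^2 + 20*s - 10*t^2 + t*(19*s - 31) - 22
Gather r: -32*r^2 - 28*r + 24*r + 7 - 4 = -32*r^2 - 4*r + 3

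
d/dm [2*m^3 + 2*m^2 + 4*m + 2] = 6*m^2 + 4*m + 4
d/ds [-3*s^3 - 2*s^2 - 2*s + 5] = -9*s^2 - 4*s - 2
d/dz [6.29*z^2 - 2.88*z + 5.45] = 12.58*z - 2.88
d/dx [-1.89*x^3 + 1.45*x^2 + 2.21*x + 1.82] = -5.67*x^2 + 2.9*x + 2.21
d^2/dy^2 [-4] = 0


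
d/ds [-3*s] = -3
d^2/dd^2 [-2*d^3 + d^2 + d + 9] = 2 - 12*d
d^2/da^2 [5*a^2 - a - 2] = 10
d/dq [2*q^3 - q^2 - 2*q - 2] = 6*q^2 - 2*q - 2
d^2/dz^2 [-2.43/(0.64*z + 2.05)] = -1.990656/(0.64*z + 2.05)^3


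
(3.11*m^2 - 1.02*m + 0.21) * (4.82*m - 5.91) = 14.9902*m^3 - 23.2965*m^2 + 7.0404*m - 1.2411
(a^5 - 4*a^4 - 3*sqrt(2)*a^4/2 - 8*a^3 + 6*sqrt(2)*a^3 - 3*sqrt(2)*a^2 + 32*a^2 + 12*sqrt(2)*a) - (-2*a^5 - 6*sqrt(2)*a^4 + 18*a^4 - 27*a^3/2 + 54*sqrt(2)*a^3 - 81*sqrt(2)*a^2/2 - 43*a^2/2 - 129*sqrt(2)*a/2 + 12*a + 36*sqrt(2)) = 3*a^5 - 22*a^4 + 9*sqrt(2)*a^4/2 - 48*sqrt(2)*a^3 + 11*a^3/2 + 75*sqrt(2)*a^2/2 + 107*a^2/2 - 12*a + 153*sqrt(2)*a/2 - 36*sqrt(2)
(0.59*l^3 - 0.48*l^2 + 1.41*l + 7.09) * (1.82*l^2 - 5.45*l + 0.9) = 1.0738*l^5 - 4.0891*l^4 + 5.7132*l^3 + 4.7873*l^2 - 37.3715*l + 6.381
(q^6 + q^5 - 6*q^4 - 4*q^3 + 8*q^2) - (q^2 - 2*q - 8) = q^6 + q^5 - 6*q^4 - 4*q^3 + 7*q^2 + 2*q + 8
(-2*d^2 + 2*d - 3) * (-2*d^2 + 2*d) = 4*d^4 - 8*d^3 + 10*d^2 - 6*d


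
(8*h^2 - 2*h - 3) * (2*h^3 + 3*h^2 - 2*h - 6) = 16*h^5 + 20*h^4 - 28*h^3 - 53*h^2 + 18*h + 18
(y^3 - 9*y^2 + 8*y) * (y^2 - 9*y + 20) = y^5 - 18*y^4 + 109*y^3 - 252*y^2 + 160*y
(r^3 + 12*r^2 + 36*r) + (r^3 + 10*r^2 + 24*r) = 2*r^3 + 22*r^2 + 60*r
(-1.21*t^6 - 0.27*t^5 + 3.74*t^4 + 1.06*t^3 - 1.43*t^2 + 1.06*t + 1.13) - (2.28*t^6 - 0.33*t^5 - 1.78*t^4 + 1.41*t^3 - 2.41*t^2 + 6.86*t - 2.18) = -3.49*t^6 + 0.06*t^5 + 5.52*t^4 - 0.35*t^3 + 0.98*t^2 - 5.8*t + 3.31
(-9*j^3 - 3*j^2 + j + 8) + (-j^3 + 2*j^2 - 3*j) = -10*j^3 - j^2 - 2*j + 8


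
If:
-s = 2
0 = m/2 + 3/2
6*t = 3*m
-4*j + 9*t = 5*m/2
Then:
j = -3/2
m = -3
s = -2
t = -3/2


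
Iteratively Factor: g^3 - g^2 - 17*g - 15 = (g + 3)*(g^2 - 4*g - 5) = (g + 1)*(g + 3)*(g - 5)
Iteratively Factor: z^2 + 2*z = (z + 2)*(z)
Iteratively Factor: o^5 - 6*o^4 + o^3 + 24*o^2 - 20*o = (o + 2)*(o^4 - 8*o^3 + 17*o^2 - 10*o) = (o - 5)*(o + 2)*(o^3 - 3*o^2 + 2*o) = (o - 5)*(o - 1)*(o + 2)*(o^2 - 2*o) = o*(o - 5)*(o - 1)*(o + 2)*(o - 2)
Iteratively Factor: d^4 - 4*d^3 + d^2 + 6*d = (d + 1)*(d^3 - 5*d^2 + 6*d) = (d - 2)*(d + 1)*(d^2 - 3*d) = (d - 3)*(d - 2)*(d + 1)*(d)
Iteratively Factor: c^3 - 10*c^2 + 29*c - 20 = (c - 5)*(c^2 - 5*c + 4) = (c - 5)*(c - 4)*(c - 1)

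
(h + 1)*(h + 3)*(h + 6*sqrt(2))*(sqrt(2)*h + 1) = sqrt(2)*h^4 + 4*sqrt(2)*h^3 + 13*h^3 + 9*sqrt(2)*h^2 + 52*h^2 + 24*sqrt(2)*h + 39*h + 18*sqrt(2)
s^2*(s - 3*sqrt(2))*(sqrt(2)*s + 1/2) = sqrt(2)*s^4 - 11*s^3/2 - 3*sqrt(2)*s^2/2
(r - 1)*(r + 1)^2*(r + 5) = r^4 + 6*r^3 + 4*r^2 - 6*r - 5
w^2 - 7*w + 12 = (w - 4)*(w - 3)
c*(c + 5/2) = c^2 + 5*c/2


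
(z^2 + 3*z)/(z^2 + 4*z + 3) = z/(z + 1)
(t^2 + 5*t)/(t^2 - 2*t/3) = 3*(t + 5)/(3*t - 2)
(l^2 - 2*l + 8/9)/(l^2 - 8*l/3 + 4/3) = (l - 4/3)/(l - 2)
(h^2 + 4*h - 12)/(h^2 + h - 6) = (h + 6)/(h + 3)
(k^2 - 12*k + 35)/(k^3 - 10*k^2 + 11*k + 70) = 1/(k + 2)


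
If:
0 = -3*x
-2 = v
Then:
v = -2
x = 0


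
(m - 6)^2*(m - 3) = m^3 - 15*m^2 + 72*m - 108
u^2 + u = u*(u + 1)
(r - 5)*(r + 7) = r^2 + 2*r - 35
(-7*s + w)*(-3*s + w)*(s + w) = 21*s^3 + 11*s^2*w - 9*s*w^2 + w^3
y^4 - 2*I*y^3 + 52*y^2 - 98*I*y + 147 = (y - 7*I)*(y - 3*I)*(y + I)*(y + 7*I)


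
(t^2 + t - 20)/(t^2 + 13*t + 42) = (t^2 + t - 20)/(t^2 + 13*t + 42)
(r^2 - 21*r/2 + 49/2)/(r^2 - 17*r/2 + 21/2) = (2*r - 7)/(2*r - 3)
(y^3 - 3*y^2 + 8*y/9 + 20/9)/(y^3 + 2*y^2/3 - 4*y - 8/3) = (y - 5/3)/(y + 2)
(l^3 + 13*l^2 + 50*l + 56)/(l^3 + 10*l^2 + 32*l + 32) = (l + 7)/(l + 4)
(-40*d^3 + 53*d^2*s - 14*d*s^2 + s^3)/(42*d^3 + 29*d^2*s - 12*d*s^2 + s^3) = (-40*d^3 + 53*d^2*s - 14*d*s^2 + s^3)/(42*d^3 + 29*d^2*s - 12*d*s^2 + s^3)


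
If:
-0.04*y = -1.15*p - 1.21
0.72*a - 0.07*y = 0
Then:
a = 0.0972222222222222*y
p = 0.0347826086956522*y - 1.05217391304348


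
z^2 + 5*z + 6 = (z + 2)*(z + 3)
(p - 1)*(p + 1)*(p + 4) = p^3 + 4*p^2 - p - 4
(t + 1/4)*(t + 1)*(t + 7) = t^3 + 33*t^2/4 + 9*t + 7/4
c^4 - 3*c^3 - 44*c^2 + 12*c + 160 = (c - 8)*(c - 2)*(c + 2)*(c + 5)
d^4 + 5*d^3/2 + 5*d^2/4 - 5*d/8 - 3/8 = (d - 1/2)*(d + 1/2)*(d + 1)*(d + 3/2)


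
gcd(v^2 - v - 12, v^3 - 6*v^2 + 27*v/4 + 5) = v - 4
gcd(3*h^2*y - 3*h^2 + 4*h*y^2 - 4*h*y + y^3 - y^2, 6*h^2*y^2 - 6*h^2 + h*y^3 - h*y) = y - 1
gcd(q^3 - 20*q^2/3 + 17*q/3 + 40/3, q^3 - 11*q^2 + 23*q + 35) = q^2 - 4*q - 5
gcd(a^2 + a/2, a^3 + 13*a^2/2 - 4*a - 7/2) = a + 1/2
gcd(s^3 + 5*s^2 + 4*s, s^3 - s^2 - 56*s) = s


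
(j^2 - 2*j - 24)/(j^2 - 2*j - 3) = (-j^2 + 2*j + 24)/(-j^2 + 2*j + 3)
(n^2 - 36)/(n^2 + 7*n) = (n^2 - 36)/(n*(n + 7))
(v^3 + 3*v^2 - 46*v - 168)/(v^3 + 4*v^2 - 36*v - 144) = (v - 7)/(v - 6)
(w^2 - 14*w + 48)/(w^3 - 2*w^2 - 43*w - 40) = (w - 6)/(w^2 + 6*w + 5)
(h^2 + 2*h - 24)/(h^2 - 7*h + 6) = (h^2 + 2*h - 24)/(h^2 - 7*h + 6)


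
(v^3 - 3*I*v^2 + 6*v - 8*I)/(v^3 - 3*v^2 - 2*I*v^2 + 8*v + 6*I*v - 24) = (v - I)/(v - 3)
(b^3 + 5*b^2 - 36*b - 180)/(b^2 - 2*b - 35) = (b^2 - 36)/(b - 7)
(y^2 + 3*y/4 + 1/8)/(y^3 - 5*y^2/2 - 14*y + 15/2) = (8*y^2 + 6*y + 1)/(4*(2*y^3 - 5*y^2 - 28*y + 15))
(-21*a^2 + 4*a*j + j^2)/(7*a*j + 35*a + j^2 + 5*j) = (-3*a + j)/(j + 5)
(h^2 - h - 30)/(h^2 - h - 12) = (-h^2 + h + 30)/(-h^2 + h + 12)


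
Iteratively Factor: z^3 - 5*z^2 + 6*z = (z - 3)*(z^2 - 2*z) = z*(z - 3)*(z - 2)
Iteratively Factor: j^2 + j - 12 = (j - 3)*(j + 4)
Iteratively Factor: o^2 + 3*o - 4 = (o - 1)*(o + 4)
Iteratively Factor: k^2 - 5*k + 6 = (k - 2)*(k - 3)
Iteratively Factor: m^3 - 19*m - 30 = (m + 3)*(m^2 - 3*m - 10) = (m + 2)*(m + 3)*(m - 5)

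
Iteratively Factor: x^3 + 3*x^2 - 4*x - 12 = (x - 2)*(x^2 + 5*x + 6) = (x - 2)*(x + 3)*(x + 2)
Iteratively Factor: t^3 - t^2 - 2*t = (t + 1)*(t^2 - 2*t) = t*(t + 1)*(t - 2)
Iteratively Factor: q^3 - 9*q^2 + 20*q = (q - 5)*(q^2 - 4*q) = (q - 5)*(q - 4)*(q)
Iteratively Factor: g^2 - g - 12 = (g + 3)*(g - 4)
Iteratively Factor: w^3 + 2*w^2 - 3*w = (w)*(w^2 + 2*w - 3) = w*(w + 3)*(w - 1)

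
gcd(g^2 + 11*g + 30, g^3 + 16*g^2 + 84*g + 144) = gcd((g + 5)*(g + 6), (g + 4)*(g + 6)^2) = g + 6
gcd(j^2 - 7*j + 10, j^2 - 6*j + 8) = j - 2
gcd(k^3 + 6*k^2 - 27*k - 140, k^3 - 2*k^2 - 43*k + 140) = k^2 + 2*k - 35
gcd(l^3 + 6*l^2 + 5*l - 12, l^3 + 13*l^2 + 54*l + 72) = l^2 + 7*l + 12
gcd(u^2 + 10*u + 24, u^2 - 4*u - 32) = u + 4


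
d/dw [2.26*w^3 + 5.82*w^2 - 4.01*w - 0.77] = 6.78*w^2 + 11.64*w - 4.01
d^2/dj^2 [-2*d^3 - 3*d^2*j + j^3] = 6*j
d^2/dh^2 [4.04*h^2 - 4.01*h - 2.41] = 8.08000000000000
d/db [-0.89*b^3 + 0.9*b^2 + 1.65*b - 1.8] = -2.67*b^2 + 1.8*b + 1.65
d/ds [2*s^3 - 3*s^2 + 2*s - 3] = 6*s^2 - 6*s + 2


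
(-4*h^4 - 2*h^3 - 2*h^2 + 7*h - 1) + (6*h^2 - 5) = -4*h^4 - 2*h^3 + 4*h^2 + 7*h - 6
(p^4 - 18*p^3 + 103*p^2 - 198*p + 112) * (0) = 0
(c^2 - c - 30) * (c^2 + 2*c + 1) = c^4 + c^3 - 31*c^2 - 61*c - 30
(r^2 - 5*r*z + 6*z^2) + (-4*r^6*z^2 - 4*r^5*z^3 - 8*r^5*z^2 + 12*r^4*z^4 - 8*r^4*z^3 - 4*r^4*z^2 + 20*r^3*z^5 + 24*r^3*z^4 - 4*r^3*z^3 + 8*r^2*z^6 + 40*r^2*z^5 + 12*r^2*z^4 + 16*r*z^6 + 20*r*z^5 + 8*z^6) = -4*r^6*z^2 - 4*r^5*z^3 - 8*r^5*z^2 + 12*r^4*z^4 - 8*r^4*z^3 - 4*r^4*z^2 + 20*r^3*z^5 + 24*r^3*z^4 - 4*r^3*z^3 + 8*r^2*z^6 + 40*r^2*z^5 + 12*r^2*z^4 + r^2 + 16*r*z^6 + 20*r*z^5 - 5*r*z + 8*z^6 + 6*z^2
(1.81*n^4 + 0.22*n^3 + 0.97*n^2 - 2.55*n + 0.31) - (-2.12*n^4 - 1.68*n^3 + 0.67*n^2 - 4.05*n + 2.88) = 3.93*n^4 + 1.9*n^3 + 0.3*n^2 + 1.5*n - 2.57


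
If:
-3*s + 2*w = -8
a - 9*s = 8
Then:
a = 6*w + 32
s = 2*w/3 + 8/3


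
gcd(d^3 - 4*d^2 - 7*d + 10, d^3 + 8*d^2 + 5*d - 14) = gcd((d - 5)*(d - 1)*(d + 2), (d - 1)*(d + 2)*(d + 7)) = d^2 + d - 2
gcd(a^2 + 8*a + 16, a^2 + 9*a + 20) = a + 4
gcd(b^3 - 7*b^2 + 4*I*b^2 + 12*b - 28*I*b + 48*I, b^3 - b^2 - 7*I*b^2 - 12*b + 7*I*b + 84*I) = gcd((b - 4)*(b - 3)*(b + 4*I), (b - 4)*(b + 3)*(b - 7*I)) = b - 4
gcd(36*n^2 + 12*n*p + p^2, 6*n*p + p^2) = 6*n + p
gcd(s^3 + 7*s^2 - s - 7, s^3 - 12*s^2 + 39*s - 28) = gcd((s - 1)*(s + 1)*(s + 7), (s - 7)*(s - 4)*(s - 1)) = s - 1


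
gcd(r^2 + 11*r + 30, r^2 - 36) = r + 6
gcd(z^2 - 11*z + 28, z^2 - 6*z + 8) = z - 4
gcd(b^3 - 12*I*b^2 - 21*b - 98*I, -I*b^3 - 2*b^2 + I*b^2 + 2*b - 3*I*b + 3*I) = 1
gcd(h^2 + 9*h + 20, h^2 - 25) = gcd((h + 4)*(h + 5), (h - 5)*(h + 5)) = h + 5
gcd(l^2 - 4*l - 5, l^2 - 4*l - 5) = l^2 - 4*l - 5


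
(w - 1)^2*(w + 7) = w^3 + 5*w^2 - 13*w + 7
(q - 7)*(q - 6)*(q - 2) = q^3 - 15*q^2 + 68*q - 84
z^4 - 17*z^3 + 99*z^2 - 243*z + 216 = (z - 8)*(z - 3)^3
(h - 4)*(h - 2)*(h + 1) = h^3 - 5*h^2 + 2*h + 8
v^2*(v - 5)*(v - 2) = v^4 - 7*v^3 + 10*v^2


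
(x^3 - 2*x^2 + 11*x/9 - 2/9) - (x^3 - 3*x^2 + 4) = x^2 + 11*x/9 - 38/9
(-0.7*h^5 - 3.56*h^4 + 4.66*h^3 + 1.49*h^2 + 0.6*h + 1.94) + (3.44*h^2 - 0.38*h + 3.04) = -0.7*h^5 - 3.56*h^4 + 4.66*h^3 + 4.93*h^2 + 0.22*h + 4.98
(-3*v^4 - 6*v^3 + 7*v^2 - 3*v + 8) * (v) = -3*v^5 - 6*v^4 + 7*v^3 - 3*v^2 + 8*v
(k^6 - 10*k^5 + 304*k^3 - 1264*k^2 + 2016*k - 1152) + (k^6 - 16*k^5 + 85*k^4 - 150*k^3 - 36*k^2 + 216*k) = 2*k^6 - 26*k^5 + 85*k^4 + 154*k^3 - 1300*k^2 + 2232*k - 1152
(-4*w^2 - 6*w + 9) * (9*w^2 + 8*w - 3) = -36*w^4 - 86*w^3 + 45*w^2 + 90*w - 27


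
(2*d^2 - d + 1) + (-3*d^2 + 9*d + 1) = -d^2 + 8*d + 2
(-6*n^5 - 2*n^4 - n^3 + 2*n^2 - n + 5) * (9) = -54*n^5 - 18*n^4 - 9*n^3 + 18*n^2 - 9*n + 45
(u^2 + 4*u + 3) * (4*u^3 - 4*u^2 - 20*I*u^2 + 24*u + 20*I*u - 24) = 4*u^5 + 12*u^4 - 20*I*u^4 + 20*u^3 - 60*I*u^3 + 60*u^2 + 20*I*u^2 - 24*u + 60*I*u - 72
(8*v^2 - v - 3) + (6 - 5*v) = 8*v^2 - 6*v + 3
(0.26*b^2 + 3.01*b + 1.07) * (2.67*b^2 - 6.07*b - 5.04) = 0.6942*b^4 + 6.4585*b^3 - 16.7242*b^2 - 21.6653*b - 5.3928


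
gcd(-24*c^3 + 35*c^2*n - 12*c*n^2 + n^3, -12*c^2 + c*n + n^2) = 3*c - n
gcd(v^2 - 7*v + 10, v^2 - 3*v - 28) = 1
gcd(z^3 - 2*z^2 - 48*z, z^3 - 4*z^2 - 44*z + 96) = z^2 - 2*z - 48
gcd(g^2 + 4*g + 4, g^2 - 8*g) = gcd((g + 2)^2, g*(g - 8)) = 1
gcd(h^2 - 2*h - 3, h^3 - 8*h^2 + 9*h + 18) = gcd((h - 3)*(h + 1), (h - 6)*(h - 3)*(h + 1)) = h^2 - 2*h - 3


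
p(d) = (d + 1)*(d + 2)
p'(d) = 2*d + 3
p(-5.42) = 15.12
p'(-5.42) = -7.84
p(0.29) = 2.95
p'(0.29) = 3.58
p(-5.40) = 14.96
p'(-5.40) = -7.80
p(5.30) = 45.99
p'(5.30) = 13.60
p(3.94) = 29.34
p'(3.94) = 10.88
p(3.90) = 28.91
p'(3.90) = 10.80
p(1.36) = 7.93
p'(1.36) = 5.72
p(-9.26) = 59.97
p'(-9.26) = -15.52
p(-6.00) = 20.00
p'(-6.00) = -9.00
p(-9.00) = 56.00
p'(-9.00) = -15.00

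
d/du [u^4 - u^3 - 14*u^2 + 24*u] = 4*u^3 - 3*u^2 - 28*u + 24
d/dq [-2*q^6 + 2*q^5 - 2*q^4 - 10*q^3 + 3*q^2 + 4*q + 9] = -12*q^5 + 10*q^4 - 8*q^3 - 30*q^2 + 6*q + 4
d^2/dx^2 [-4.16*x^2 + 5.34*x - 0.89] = -8.32000000000000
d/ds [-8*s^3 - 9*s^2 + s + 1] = -24*s^2 - 18*s + 1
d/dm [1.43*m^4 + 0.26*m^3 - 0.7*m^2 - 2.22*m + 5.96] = 5.72*m^3 + 0.78*m^2 - 1.4*m - 2.22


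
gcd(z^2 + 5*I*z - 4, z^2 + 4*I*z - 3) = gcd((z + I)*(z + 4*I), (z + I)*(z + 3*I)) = z + I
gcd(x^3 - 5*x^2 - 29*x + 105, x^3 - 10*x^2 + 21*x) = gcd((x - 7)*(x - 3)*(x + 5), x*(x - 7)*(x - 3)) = x^2 - 10*x + 21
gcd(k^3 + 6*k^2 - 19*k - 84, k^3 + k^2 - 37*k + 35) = k + 7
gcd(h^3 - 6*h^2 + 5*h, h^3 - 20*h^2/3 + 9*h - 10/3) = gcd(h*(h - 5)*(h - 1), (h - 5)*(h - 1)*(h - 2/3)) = h^2 - 6*h + 5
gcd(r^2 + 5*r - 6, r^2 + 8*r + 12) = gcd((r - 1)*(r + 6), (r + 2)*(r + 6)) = r + 6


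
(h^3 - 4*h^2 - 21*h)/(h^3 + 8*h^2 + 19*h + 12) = h*(h - 7)/(h^2 + 5*h + 4)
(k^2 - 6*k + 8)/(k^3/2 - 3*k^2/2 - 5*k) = 2*(-k^2 + 6*k - 8)/(k*(-k^2 + 3*k + 10))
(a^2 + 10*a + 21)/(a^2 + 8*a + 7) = (a + 3)/(a + 1)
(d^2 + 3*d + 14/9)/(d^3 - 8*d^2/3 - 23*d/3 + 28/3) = (d + 2/3)/(d^2 - 5*d + 4)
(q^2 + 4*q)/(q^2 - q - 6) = q*(q + 4)/(q^2 - q - 6)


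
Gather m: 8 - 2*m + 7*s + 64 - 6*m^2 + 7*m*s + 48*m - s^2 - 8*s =-6*m^2 + m*(7*s + 46) - s^2 - s + 72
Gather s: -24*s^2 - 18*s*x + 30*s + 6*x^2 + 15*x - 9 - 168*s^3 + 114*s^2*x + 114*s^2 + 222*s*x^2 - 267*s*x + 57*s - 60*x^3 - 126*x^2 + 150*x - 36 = -168*s^3 + s^2*(114*x + 90) + s*(222*x^2 - 285*x + 87) - 60*x^3 - 120*x^2 + 165*x - 45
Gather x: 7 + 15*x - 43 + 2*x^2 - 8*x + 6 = 2*x^2 + 7*x - 30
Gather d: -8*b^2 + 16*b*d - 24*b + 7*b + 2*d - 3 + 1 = -8*b^2 - 17*b + d*(16*b + 2) - 2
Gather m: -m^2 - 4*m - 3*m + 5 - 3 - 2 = -m^2 - 7*m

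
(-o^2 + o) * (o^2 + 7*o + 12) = -o^4 - 6*o^3 - 5*o^2 + 12*o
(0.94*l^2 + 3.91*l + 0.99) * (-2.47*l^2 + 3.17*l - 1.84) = -2.3218*l^4 - 6.6779*l^3 + 8.2198*l^2 - 4.0561*l - 1.8216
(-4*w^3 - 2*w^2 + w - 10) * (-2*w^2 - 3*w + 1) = 8*w^5 + 16*w^4 + 15*w^2 + 31*w - 10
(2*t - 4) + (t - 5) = 3*t - 9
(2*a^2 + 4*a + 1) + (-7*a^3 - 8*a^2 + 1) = -7*a^3 - 6*a^2 + 4*a + 2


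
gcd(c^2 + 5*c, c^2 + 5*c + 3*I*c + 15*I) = c + 5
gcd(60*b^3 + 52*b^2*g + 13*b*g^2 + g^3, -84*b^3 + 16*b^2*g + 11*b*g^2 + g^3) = 6*b + g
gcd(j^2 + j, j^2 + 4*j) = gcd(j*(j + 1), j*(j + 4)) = j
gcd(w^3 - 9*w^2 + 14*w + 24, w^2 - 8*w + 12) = w - 6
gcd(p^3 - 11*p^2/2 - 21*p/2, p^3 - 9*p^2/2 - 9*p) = p^2 + 3*p/2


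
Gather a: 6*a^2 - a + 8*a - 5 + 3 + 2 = 6*a^2 + 7*a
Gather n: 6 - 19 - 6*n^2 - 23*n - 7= -6*n^2 - 23*n - 20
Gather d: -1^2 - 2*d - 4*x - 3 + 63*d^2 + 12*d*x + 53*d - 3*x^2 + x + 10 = 63*d^2 + d*(12*x + 51) - 3*x^2 - 3*x + 6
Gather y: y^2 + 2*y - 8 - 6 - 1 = y^2 + 2*y - 15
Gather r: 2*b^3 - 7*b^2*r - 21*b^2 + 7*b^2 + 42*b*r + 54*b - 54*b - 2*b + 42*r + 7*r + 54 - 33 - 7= 2*b^3 - 14*b^2 - 2*b + r*(-7*b^2 + 42*b + 49) + 14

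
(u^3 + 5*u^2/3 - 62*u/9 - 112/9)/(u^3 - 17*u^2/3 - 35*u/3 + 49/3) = (3*u^2 - 2*u - 16)/(3*(u^2 - 8*u + 7))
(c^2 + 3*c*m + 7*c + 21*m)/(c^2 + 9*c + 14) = (c + 3*m)/(c + 2)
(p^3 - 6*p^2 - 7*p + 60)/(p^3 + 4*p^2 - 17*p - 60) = (p - 5)/(p + 5)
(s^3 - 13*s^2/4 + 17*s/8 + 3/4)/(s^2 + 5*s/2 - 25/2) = (8*s^3 - 26*s^2 + 17*s + 6)/(4*(2*s^2 + 5*s - 25))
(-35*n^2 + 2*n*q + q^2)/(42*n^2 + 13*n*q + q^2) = (-5*n + q)/(6*n + q)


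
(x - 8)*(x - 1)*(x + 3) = x^3 - 6*x^2 - 19*x + 24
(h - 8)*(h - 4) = h^2 - 12*h + 32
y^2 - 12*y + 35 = (y - 7)*(y - 5)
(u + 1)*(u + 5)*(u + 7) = u^3 + 13*u^2 + 47*u + 35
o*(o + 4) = o^2 + 4*o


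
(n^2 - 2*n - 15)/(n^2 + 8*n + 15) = (n - 5)/(n + 5)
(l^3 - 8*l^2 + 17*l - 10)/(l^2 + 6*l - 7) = (l^2 - 7*l + 10)/(l + 7)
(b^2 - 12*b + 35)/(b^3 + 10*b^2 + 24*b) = (b^2 - 12*b + 35)/(b*(b^2 + 10*b + 24))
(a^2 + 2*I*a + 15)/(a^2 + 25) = (a - 3*I)/(a - 5*I)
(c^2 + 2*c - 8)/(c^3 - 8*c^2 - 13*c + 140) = (c - 2)/(c^2 - 12*c + 35)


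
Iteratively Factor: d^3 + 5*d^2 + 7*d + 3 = (d + 1)*(d^2 + 4*d + 3) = (d + 1)^2*(d + 3)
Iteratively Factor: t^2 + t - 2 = (t - 1)*(t + 2)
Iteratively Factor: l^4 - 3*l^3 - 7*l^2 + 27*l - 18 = (l - 2)*(l^3 - l^2 - 9*l + 9) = (l - 2)*(l - 1)*(l^2 - 9) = (l - 3)*(l - 2)*(l - 1)*(l + 3)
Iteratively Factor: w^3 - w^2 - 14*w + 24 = (w - 3)*(w^2 + 2*w - 8) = (w - 3)*(w - 2)*(w + 4)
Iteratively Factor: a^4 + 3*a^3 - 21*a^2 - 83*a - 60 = (a + 1)*(a^3 + 2*a^2 - 23*a - 60) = (a + 1)*(a + 4)*(a^2 - 2*a - 15) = (a + 1)*(a + 3)*(a + 4)*(a - 5)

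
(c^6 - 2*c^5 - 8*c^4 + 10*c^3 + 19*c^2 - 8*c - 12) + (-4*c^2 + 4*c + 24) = c^6 - 2*c^5 - 8*c^4 + 10*c^3 + 15*c^2 - 4*c + 12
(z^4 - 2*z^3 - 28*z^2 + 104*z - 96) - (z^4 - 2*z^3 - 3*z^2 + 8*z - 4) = -25*z^2 + 96*z - 92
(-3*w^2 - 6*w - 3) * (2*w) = -6*w^3 - 12*w^2 - 6*w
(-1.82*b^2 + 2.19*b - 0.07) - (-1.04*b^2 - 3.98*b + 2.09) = -0.78*b^2 + 6.17*b - 2.16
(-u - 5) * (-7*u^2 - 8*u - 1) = 7*u^3 + 43*u^2 + 41*u + 5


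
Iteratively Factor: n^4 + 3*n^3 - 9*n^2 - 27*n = (n - 3)*(n^3 + 6*n^2 + 9*n) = (n - 3)*(n + 3)*(n^2 + 3*n) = (n - 3)*(n + 3)^2*(n)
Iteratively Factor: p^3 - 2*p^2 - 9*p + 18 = (p - 2)*(p^2 - 9) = (p - 3)*(p - 2)*(p + 3)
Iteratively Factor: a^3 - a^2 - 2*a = (a)*(a^2 - a - 2) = a*(a - 2)*(a + 1)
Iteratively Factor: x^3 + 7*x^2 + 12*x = (x + 4)*(x^2 + 3*x) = (x + 3)*(x + 4)*(x)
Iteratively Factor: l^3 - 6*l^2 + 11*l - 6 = (l - 3)*(l^2 - 3*l + 2) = (l - 3)*(l - 2)*(l - 1)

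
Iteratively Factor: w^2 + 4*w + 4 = (w + 2)*(w + 2)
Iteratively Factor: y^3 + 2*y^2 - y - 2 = (y - 1)*(y^2 + 3*y + 2) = (y - 1)*(y + 1)*(y + 2)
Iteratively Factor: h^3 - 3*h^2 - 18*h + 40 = (h + 4)*(h^2 - 7*h + 10) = (h - 5)*(h + 4)*(h - 2)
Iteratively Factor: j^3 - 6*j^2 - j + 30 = (j - 3)*(j^2 - 3*j - 10) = (j - 3)*(j + 2)*(j - 5)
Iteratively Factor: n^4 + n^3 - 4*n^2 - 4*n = (n + 1)*(n^3 - 4*n) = (n + 1)*(n + 2)*(n^2 - 2*n) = n*(n + 1)*(n + 2)*(n - 2)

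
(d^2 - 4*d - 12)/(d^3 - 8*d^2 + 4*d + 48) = 1/(d - 4)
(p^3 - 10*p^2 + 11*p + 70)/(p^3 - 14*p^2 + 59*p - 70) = (p + 2)/(p - 2)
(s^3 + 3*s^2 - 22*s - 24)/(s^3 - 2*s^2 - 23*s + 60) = (s^2 + 7*s + 6)/(s^2 + 2*s - 15)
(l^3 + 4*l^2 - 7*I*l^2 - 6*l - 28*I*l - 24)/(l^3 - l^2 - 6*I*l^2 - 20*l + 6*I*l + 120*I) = (l - I)/(l - 5)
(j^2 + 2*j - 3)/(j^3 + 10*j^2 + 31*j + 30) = (j - 1)/(j^2 + 7*j + 10)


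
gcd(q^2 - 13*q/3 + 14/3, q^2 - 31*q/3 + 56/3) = q - 7/3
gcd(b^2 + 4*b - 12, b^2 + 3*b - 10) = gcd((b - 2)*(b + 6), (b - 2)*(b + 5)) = b - 2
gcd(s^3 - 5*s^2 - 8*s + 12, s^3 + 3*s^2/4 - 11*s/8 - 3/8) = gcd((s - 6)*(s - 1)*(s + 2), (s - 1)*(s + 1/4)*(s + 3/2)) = s - 1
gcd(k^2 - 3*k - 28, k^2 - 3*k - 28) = k^2 - 3*k - 28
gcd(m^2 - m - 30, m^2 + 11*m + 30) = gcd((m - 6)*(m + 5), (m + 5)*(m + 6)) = m + 5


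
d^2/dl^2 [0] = 0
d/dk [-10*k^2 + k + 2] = 1 - 20*k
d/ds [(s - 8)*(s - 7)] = 2*s - 15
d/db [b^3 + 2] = 3*b^2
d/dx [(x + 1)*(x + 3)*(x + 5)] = 3*x^2 + 18*x + 23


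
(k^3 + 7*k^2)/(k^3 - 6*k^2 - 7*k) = k*(k + 7)/(k^2 - 6*k - 7)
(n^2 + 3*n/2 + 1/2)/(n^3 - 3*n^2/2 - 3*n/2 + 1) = (2*n + 1)/(2*n^2 - 5*n + 2)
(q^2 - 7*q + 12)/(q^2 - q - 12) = (q - 3)/(q + 3)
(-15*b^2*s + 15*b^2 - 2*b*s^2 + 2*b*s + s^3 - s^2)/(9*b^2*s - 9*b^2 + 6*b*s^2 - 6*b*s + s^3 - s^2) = (-5*b + s)/(3*b + s)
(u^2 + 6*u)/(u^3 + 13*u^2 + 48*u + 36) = u/(u^2 + 7*u + 6)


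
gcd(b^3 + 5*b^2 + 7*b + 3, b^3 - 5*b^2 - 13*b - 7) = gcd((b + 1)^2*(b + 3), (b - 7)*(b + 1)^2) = b^2 + 2*b + 1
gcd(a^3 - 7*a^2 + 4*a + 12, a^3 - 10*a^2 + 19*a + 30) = a^2 - 5*a - 6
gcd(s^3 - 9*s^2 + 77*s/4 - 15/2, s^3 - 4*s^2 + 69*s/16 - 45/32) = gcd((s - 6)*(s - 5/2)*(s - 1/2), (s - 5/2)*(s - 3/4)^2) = s - 5/2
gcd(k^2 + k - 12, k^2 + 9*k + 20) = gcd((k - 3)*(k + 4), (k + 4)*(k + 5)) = k + 4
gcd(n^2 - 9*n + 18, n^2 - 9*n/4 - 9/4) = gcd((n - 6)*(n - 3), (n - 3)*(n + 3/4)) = n - 3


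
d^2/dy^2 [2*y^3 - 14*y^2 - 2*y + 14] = 12*y - 28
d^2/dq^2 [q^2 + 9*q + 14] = 2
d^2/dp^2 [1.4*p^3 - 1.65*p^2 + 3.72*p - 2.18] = 8.4*p - 3.3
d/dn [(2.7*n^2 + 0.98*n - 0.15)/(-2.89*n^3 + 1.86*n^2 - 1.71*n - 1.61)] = (7.803*n^4 + 5.6644*n^3 - 7.7403*n^2 - 8.136*n - 1.8343)/(8.3521*n^6 - 10.7508*n^5 + 13.3434*n^4 + 2.9446*n^3 - 3.0651*n^2 + 5.5062*n + 2.5921)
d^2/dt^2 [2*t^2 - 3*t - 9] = 4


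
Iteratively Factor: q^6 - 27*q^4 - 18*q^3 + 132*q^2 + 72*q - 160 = (q - 2)*(q^5 + 2*q^4 - 23*q^3 - 64*q^2 + 4*q + 80) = (q - 2)*(q + 2)*(q^4 - 23*q^2 - 18*q + 40) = (q - 2)*(q + 2)^2*(q^3 - 2*q^2 - 19*q + 20) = (q - 2)*(q - 1)*(q + 2)^2*(q^2 - q - 20) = (q - 2)*(q - 1)*(q + 2)^2*(q + 4)*(q - 5)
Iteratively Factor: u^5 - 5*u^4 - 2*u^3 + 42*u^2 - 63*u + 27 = (u - 3)*(u^4 - 2*u^3 - 8*u^2 + 18*u - 9) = (u - 3)*(u - 1)*(u^3 - u^2 - 9*u + 9) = (u - 3)*(u - 1)*(u + 3)*(u^2 - 4*u + 3) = (u - 3)^2*(u - 1)*(u + 3)*(u - 1)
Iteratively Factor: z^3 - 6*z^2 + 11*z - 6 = (z - 2)*(z^2 - 4*z + 3) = (z - 3)*(z - 2)*(z - 1)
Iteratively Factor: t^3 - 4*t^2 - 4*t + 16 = (t - 2)*(t^2 - 2*t - 8) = (t - 2)*(t + 2)*(t - 4)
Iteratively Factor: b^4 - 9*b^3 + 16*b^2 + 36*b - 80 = (b - 5)*(b^3 - 4*b^2 - 4*b + 16) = (b - 5)*(b - 2)*(b^2 - 2*b - 8) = (b - 5)*(b - 4)*(b - 2)*(b + 2)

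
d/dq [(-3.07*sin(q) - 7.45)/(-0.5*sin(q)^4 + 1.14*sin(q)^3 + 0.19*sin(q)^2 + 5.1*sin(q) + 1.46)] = (-4.605*sin(q)^4 - 7.9004*sin(q)^3 + 26.0623*sin(q)^2 + 2.831*sin(q) + 33.5128)*cos(q)/(0.25*sin(q)^8 - 1.14*sin(q)^7 + 1.1096*sin(q)^6 - 4.6668*sin(q)^5 + 10.2041*sin(q)^4 + 5.2668*sin(q)^3 + 26.5648*sin(q)^2 + 14.892*sin(q) + 2.1316)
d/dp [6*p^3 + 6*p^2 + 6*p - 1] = 18*p^2 + 12*p + 6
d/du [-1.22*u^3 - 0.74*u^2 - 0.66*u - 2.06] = -3.66*u^2 - 1.48*u - 0.66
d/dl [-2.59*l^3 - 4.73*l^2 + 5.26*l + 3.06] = -7.77*l^2 - 9.46*l + 5.26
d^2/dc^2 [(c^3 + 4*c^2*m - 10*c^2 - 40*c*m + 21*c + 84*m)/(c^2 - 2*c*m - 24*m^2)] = 6*(12*m^2 - 20*m + 7)/(c^3 - 18*c^2*m + 108*c*m^2 - 216*m^3)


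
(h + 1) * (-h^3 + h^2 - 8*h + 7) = -h^4 - 7*h^2 - h + 7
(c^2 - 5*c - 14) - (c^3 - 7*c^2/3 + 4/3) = -c^3 + 10*c^2/3 - 5*c - 46/3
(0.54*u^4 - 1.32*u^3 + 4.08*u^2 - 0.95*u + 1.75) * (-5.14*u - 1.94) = -2.7756*u^5 + 5.7372*u^4 - 18.4104*u^3 - 3.0322*u^2 - 7.152*u - 3.395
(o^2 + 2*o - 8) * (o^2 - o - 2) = o^4 + o^3 - 12*o^2 + 4*o + 16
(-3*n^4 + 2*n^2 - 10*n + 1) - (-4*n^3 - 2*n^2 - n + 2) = -3*n^4 + 4*n^3 + 4*n^2 - 9*n - 1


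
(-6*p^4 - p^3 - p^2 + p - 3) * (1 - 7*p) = 42*p^5 + p^4 + 6*p^3 - 8*p^2 + 22*p - 3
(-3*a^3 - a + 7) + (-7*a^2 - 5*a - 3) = -3*a^3 - 7*a^2 - 6*a + 4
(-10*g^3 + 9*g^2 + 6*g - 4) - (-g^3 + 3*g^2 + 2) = -9*g^3 + 6*g^2 + 6*g - 6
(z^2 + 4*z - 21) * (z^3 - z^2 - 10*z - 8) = z^5 + 3*z^4 - 35*z^3 - 27*z^2 + 178*z + 168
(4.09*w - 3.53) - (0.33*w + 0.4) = 3.76*w - 3.93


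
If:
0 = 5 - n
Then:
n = 5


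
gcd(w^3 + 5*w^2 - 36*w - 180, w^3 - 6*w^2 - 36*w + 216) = w^2 - 36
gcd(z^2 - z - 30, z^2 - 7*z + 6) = z - 6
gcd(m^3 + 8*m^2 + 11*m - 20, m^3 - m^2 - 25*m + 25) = m^2 + 4*m - 5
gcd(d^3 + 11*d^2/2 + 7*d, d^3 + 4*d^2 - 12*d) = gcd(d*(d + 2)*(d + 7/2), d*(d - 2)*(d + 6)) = d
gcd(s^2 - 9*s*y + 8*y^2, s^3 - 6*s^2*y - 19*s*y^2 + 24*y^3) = s^2 - 9*s*y + 8*y^2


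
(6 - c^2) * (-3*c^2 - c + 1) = 3*c^4 + c^3 - 19*c^2 - 6*c + 6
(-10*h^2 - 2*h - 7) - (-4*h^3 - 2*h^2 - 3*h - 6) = 4*h^3 - 8*h^2 + h - 1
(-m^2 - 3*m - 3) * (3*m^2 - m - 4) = -3*m^4 - 8*m^3 - 2*m^2 + 15*m + 12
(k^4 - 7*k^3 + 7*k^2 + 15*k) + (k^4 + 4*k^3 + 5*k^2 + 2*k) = 2*k^4 - 3*k^3 + 12*k^2 + 17*k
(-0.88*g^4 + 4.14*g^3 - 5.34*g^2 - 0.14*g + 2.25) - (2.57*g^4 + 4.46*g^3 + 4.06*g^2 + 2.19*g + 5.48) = -3.45*g^4 - 0.32*g^3 - 9.4*g^2 - 2.33*g - 3.23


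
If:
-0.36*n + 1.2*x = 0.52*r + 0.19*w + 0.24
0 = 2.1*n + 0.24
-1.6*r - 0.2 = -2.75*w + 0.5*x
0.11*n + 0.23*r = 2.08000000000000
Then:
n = -0.11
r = 9.10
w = 6.29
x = 5.10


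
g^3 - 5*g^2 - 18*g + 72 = (g - 6)*(g - 3)*(g + 4)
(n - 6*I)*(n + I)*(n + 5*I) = n^3 + 31*n + 30*I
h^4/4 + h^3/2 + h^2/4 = h^2*(h/4 + 1/4)*(h + 1)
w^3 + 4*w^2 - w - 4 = (w - 1)*(w + 1)*(w + 4)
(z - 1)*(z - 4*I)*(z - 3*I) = z^3 - z^2 - 7*I*z^2 - 12*z + 7*I*z + 12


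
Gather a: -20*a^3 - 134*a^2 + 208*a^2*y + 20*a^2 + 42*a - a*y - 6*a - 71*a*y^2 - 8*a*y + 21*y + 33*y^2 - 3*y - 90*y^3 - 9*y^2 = -20*a^3 + a^2*(208*y - 114) + a*(-71*y^2 - 9*y + 36) - 90*y^3 + 24*y^2 + 18*y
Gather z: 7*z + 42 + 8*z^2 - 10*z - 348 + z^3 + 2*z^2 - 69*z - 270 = z^3 + 10*z^2 - 72*z - 576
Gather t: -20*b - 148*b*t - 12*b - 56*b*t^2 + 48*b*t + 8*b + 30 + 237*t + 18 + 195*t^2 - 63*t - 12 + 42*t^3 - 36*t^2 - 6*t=-24*b + 42*t^3 + t^2*(159 - 56*b) + t*(168 - 100*b) + 36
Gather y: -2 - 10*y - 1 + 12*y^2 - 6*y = 12*y^2 - 16*y - 3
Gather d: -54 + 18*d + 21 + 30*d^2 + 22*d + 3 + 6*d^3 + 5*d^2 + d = 6*d^3 + 35*d^2 + 41*d - 30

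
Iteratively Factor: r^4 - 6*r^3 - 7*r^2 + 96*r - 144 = (r - 4)*(r^3 - 2*r^2 - 15*r + 36) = (r - 4)*(r - 3)*(r^2 + r - 12) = (r - 4)*(r - 3)^2*(r + 4)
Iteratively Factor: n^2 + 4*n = (n)*(n + 4)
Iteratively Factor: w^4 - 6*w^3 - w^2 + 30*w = (w - 5)*(w^3 - w^2 - 6*w) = w*(w - 5)*(w^2 - w - 6) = w*(w - 5)*(w + 2)*(w - 3)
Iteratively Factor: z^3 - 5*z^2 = (z)*(z^2 - 5*z) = z^2*(z - 5)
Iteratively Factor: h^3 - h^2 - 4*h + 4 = (h - 1)*(h^2 - 4) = (h - 2)*(h - 1)*(h + 2)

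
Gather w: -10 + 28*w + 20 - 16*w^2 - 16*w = -16*w^2 + 12*w + 10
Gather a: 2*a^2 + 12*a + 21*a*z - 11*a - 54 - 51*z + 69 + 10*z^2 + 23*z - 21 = 2*a^2 + a*(21*z + 1) + 10*z^2 - 28*z - 6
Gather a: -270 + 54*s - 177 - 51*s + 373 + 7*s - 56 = 10*s - 130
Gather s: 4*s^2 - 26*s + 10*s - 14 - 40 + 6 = 4*s^2 - 16*s - 48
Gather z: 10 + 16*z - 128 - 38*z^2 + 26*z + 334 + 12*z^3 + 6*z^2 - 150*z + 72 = 12*z^3 - 32*z^2 - 108*z + 288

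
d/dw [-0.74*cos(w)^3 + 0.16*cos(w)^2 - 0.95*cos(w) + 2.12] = (2.22*cos(w)^2 - 0.32*cos(w) + 0.95)*sin(w)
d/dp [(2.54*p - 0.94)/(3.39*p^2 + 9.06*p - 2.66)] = (-8.6106*p^2 + 6.3732*p + 1.76)/(11.4921*p^4 + 61.4268*p^3 + 64.0488*p^2 - 48.1992*p + 7.0756)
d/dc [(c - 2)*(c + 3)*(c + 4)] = 3*c^2 + 10*c - 2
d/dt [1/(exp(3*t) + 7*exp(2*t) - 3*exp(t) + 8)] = (-3*exp(2*t) - 14*exp(t) + 3)*exp(t)/(exp(3*t) + 7*exp(2*t) - 3*exp(t) + 8)^2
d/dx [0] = 0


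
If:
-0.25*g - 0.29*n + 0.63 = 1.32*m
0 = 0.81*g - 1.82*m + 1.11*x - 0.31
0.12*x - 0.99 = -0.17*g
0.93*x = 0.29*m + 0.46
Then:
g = 4.85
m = 2.83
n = -14.89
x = 1.38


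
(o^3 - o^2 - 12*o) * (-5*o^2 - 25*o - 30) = -5*o^5 - 20*o^4 + 55*o^3 + 330*o^2 + 360*o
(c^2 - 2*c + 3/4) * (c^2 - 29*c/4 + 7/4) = c^4 - 37*c^3/4 + 17*c^2 - 143*c/16 + 21/16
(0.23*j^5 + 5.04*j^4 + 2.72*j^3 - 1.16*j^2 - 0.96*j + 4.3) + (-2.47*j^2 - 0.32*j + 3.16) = 0.23*j^5 + 5.04*j^4 + 2.72*j^3 - 3.63*j^2 - 1.28*j + 7.46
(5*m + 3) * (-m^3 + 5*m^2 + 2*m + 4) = -5*m^4 + 22*m^3 + 25*m^2 + 26*m + 12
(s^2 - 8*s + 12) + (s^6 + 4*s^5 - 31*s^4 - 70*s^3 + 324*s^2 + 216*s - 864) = s^6 + 4*s^5 - 31*s^4 - 70*s^3 + 325*s^2 + 208*s - 852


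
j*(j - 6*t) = j^2 - 6*j*t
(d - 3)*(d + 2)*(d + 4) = d^3 + 3*d^2 - 10*d - 24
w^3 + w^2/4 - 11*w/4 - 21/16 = (w - 7/4)*(w + 1/2)*(w + 3/2)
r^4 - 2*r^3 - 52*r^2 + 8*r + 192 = (r - 8)*(r - 2)*(r + 2)*(r + 6)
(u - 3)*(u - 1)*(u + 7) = u^3 + 3*u^2 - 25*u + 21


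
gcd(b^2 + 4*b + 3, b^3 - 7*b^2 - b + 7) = b + 1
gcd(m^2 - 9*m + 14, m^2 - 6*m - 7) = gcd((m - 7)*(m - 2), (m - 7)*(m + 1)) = m - 7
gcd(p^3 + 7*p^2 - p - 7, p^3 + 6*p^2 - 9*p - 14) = p^2 + 8*p + 7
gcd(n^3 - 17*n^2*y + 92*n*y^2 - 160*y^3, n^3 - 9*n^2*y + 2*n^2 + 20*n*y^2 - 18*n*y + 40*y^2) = n^2 - 9*n*y + 20*y^2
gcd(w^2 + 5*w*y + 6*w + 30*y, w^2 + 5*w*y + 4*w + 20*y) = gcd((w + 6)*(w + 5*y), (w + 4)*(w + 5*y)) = w + 5*y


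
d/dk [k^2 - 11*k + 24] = 2*k - 11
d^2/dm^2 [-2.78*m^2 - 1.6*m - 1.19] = -5.56000000000000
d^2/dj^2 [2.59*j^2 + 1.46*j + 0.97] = 5.18000000000000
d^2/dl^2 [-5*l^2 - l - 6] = -10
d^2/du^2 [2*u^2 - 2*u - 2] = 4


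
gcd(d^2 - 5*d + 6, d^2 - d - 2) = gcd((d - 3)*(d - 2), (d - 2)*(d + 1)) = d - 2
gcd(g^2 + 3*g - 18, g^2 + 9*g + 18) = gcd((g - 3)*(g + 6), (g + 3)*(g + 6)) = g + 6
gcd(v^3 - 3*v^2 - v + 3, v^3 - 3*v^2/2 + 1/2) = v - 1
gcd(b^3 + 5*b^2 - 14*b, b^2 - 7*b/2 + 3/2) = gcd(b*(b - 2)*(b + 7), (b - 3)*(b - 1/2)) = 1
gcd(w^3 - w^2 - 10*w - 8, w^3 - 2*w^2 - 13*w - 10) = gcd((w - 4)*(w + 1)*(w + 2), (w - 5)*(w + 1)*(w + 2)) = w^2 + 3*w + 2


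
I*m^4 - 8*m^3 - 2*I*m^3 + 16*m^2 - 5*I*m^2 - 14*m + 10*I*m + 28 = (m - 2)*(m + 2*I)*(m + 7*I)*(I*m + 1)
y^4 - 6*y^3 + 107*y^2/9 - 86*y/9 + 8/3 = (y - 3)*(y - 4/3)*(y - 1)*(y - 2/3)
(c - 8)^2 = c^2 - 16*c + 64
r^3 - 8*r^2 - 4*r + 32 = (r - 8)*(r - 2)*(r + 2)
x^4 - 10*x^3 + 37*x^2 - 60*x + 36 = (x - 3)^2*(x - 2)^2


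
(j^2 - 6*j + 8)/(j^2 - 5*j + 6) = (j - 4)/(j - 3)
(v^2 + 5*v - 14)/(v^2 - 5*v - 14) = (-v^2 - 5*v + 14)/(-v^2 + 5*v + 14)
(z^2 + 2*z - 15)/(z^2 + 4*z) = (z^2 + 2*z - 15)/(z*(z + 4))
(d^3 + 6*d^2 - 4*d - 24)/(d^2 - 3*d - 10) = (d^2 + 4*d - 12)/(d - 5)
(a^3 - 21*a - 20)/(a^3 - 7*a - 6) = (a^2 - a - 20)/(a^2 - a - 6)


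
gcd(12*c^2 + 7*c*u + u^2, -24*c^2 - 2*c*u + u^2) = 4*c + u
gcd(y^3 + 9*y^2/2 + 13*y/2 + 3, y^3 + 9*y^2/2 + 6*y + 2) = y + 2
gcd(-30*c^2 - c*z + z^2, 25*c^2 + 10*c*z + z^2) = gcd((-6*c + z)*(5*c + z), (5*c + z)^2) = 5*c + z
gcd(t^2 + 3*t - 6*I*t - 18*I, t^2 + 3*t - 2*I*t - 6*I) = t + 3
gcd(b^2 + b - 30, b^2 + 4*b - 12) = b + 6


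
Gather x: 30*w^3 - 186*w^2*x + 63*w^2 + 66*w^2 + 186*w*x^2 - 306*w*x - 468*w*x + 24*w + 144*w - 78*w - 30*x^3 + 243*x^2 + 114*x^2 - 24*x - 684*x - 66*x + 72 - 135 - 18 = 30*w^3 + 129*w^2 + 90*w - 30*x^3 + x^2*(186*w + 357) + x*(-186*w^2 - 774*w - 774) - 81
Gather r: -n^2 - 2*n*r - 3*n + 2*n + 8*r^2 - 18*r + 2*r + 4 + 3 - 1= -n^2 - n + 8*r^2 + r*(-2*n - 16) + 6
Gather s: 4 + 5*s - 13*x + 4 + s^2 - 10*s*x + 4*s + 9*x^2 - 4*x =s^2 + s*(9 - 10*x) + 9*x^2 - 17*x + 8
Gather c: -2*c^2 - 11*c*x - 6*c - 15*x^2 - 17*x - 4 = -2*c^2 + c*(-11*x - 6) - 15*x^2 - 17*x - 4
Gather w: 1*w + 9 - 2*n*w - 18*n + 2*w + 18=-18*n + w*(3 - 2*n) + 27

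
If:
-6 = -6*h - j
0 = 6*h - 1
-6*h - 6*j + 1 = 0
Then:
No Solution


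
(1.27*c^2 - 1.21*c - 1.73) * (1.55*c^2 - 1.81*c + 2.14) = 1.9685*c^4 - 4.1742*c^3 + 2.2264*c^2 + 0.5419*c - 3.7022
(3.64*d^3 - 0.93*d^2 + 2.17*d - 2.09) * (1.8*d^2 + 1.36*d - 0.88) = 6.552*d^5 + 3.2764*d^4 - 0.562*d^3 + 0.00760000000000005*d^2 - 4.752*d + 1.8392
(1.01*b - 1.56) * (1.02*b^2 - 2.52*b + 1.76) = 1.0302*b^3 - 4.1364*b^2 + 5.7088*b - 2.7456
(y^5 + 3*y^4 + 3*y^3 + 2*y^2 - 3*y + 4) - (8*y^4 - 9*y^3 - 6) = y^5 - 5*y^4 + 12*y^3 + 2*y^2 - 3*y + 10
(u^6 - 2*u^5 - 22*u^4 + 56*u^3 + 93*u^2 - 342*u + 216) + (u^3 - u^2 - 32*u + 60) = u^6 - 2*u^5 - 22*u^4 + 57*u^3 + 92*u^2 - 374*u + 276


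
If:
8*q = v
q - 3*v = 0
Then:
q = 0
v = 0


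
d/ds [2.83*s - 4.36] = 2.83000000000000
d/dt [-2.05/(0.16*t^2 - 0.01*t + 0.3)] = (0.656*t - 0.0205)/(0.16*t^2 - 0.01*t + 0.3)^2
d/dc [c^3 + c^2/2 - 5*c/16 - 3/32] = 3*c^2 + c - 5/16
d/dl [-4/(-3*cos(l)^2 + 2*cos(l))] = 8*(-sin(l)/cos(l)^2 + 3*tan(l))/(3*cos(l) - 2)^2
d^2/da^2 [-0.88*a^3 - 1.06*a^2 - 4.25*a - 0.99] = -5.28*a - 2.12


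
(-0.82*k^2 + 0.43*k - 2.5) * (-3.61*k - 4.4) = 2.9602*k^3 + 2.0557*k^2 + 7.133*k + 11.0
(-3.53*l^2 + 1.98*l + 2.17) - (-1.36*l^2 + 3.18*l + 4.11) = -2.17*l^2 - 1.2*l - 1.94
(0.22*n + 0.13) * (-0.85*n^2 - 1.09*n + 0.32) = -0.187*n^3 - 0.3503*n^2 - 0.0713*n + 0.0416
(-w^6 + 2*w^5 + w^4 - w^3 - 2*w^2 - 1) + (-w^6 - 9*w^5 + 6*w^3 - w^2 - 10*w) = -2*w^6 - 7*w^5 + w^4 + 5*w^3 - 3*w^2 - 10*w - 1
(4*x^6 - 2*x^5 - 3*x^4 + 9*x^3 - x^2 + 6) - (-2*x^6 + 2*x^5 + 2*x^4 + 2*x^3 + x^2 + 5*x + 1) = 6*x^6 - 4*x^5 - 5*x^4 + 7*x^3 - 2*x^2 - 5*x + 5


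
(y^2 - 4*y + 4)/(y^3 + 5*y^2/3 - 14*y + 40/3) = 3*(y - 2)/(3*y^2 + 11*y - 20)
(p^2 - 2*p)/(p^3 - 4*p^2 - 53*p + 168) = p*(p - 2)/(p^3 - 4*p^2 - 53*p + 168)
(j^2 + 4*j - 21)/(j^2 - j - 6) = (j + 7)/(j + 2)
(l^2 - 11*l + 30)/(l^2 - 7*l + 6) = (l - 5)/(l - 1)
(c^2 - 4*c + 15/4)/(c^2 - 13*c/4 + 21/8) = 2*(2*c - 5)/(4*c - 7)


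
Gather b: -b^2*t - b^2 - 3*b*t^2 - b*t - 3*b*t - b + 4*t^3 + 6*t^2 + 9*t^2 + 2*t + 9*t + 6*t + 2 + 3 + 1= b^2*(-t - 1) + b*(-3*t^2 - 4*t - 1) + 4*t^3 + 15*t^2 + 17*t + 6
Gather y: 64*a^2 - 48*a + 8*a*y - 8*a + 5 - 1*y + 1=64*a^2 - 56*a + y*(8*a - 1) + 6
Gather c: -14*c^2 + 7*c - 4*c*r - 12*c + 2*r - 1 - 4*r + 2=-14*c^2 + c*(-4*r - 5) - 2*r + 1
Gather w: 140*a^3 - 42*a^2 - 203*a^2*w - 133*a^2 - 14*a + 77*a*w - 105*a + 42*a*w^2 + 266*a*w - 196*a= 140*a^3 - 175*a^2 + 42*a*w^2 - 315*a + w*(-203*a^2 + 343*a)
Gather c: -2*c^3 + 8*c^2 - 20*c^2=-2*c^3 - 12*c^2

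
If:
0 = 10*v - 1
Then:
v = 1/10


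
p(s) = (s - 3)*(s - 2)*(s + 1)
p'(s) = (s - 3)*(s - 2) + (s - 3)*(s + 1) + (s - 2)*(s + 1)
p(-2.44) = -34.78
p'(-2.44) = 38.38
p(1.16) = 3.34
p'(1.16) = -4.24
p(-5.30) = -260.54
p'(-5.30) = 127.67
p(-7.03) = -546.14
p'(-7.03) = 205.50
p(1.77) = 0.78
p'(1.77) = -3.76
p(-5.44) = -278.80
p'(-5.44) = 133.30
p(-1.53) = -8.48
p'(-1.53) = 20.26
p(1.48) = 1.96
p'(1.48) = -4.27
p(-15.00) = -4284.00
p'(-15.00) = 796.00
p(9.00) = 420.00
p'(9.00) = 172.00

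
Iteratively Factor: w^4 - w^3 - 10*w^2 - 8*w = (w)*(w^3 - w^2 - 10*w - 8) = w*(w + 1)*(w^2 - 2*w - 8) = w*(w - 4)*(w + 1)*(w + 2)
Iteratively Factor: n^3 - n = (n)*(n^2 - 1) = n*(n - 1)*(n + 1)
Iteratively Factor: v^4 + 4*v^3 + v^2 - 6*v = (v + 3)*(v^3 + v^2 - 2*v) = (v + 2)*(v + 3)*(v^2 - v) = v*(v + 2)*(v + 3)*(v - 1)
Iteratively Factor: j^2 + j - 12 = (j - 3)*(j + 4)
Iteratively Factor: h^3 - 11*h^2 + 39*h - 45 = (h - 5)*(h^2 - 6*h + 9) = (h - 5)*(h - 3)*(h - 3)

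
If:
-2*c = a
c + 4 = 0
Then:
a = 8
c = -4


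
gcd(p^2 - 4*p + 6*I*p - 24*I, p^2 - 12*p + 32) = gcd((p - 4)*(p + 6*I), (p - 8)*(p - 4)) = p - 4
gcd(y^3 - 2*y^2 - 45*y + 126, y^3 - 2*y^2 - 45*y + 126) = y^3 - 2*y^2 - 45*y + 126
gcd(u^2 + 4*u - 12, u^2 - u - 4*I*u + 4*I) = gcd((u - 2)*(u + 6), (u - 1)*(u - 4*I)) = 1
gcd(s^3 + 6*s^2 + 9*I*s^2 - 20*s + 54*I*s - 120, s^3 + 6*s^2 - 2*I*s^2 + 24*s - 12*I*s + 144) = s^2 + s*(6 + 4*I) + 24*I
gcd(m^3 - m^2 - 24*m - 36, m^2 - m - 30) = m - 6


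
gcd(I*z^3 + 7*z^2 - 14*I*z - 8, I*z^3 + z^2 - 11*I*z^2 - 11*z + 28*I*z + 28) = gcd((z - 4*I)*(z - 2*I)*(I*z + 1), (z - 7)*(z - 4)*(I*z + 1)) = z - I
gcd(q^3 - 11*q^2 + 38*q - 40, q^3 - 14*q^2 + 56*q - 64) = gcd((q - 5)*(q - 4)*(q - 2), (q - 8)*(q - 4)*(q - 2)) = q^2 - 6*q + 8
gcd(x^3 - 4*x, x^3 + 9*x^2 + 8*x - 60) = x - 2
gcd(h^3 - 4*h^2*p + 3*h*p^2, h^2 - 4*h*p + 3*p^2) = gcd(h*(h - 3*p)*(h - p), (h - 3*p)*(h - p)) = h^2 - 4*h*p + 3*p^2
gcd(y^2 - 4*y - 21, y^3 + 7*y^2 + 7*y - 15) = y + 3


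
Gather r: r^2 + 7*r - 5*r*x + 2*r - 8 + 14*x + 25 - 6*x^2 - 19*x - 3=r^2 + r*(9 - 5*x) - 6*x^2 - 5*x + 14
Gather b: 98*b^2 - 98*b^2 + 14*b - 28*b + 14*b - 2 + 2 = 0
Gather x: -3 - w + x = -w + x - 3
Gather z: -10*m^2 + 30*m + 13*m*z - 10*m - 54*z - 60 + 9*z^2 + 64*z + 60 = -10*m^2 + 20*m + 9*z^2 + z*(13*m + 10)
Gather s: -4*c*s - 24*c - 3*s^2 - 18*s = -24*c - 3*s^2 + s*(-4*c - 18)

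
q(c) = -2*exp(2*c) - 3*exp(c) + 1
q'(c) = -4*exp(2*c) - 3*exp(c)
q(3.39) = -1848.14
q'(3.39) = -3609.27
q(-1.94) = 0.53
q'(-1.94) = -0.51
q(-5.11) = 0.98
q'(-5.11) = -0.02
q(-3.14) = 0.87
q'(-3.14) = -0.14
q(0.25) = -6.15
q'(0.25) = -10.45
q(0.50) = -9.38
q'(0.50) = -15.82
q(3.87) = -4739.77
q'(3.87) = -9337.72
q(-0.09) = -3.41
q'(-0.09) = -6.08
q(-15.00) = 1.00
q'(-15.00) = 0.00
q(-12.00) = 1.00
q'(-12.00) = 0.00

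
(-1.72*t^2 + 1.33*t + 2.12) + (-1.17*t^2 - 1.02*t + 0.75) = -2.89*t^2 + 0.31*t + 2.87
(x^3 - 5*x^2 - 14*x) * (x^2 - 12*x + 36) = x^5 - 17*x^4 + 82*x^3 - 12*x^2 - 504*x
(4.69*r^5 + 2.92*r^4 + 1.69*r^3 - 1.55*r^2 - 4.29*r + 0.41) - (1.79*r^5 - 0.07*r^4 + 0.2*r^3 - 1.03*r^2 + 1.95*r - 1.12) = 2.9*r^5 + 2.99*r^4 + 1.49*r^3 - 0.52*r^2 - 6.24*r + 1.53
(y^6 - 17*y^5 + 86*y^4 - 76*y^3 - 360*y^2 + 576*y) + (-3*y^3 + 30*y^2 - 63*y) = y^6 - 17*y^5 + 86*y^4 - 79*y^3 - 330*y^2 + 513*y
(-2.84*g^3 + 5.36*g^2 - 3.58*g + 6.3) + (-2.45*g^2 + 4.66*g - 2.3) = -2.84*g^3 + 2.91*g^2 + 1.08*g + 4.0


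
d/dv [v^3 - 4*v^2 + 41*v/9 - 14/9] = 3*v^2 - 8*v + 41/9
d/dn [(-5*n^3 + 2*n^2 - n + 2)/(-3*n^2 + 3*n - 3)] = (5*n^4 - 10*n^3 + 16*n^2 - 1)/(3*(n^4 - 2*n^3 + 3*n^2 - 2*n + 1))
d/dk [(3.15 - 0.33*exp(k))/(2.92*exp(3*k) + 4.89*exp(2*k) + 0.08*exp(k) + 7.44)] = (1.9272*exp(3*k) - 25.9803*exp(2*k) - 30.807*exp(k) - 2.7072)*exp(k)/(8.5264*exp(6*k) + 28.5576*exp(5*k) + 24.3793*exp(4*k) + 44.232*exp(3*k) + 72.7696*exp(2*k) + 1.1904*exp(k) + 55.3536)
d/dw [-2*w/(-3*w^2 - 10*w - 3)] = 6*(1 - w^2)/(9*w^4 + 60*w^3 + 118*w^2 + 60*w + 9)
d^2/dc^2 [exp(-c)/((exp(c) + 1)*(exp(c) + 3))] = (9*exp(4*c) + 44*exp(3*c) + 70*exp(2*c) + 36*exp(c) + 9)*exp(-c)/(exp(6*c) + 12*exp(5*c) + 57*exp(4*c) + 136*exp(3*c) + 171*exp(2*c) + 108*exp(c) + 27)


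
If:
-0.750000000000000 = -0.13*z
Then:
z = 5.77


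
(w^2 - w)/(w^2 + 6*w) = (w - 1)/(w + 6)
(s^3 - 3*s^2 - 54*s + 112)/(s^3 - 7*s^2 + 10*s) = (s^2 - s - 56)/(s*(s - 5))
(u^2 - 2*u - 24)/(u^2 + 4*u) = (u - 6)/u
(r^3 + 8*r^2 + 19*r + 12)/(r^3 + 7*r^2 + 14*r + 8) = (r + 3)/(r + 2)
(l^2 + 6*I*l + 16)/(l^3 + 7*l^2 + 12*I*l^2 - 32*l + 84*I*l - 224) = (l - 2*I)/(l^2 + l*(7 + 4*I) + 28*I)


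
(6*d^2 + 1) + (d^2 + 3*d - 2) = 7*d^2 + 3*d - 1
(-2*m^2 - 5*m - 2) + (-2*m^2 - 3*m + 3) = -4*m^2 - 8*m + 1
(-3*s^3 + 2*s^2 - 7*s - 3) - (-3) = -3*s^3 + 2*s^2 - 7*s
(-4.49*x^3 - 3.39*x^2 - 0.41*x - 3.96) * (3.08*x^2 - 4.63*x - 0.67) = -13.8292*x^5 + 10.3475*x^4 + 17.4412*x^3 - 8.0272*x^2 + 18.6095*x + 2.6532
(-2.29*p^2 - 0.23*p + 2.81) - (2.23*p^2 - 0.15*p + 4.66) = -4.52*p^2 - 0.08*p - 1.85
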